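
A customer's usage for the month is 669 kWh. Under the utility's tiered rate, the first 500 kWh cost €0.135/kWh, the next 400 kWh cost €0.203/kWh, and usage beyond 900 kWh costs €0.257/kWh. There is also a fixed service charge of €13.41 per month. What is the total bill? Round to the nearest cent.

€115.22

First 500 kWh × €0.135 = €67.50
Next 169 kWh × €0.203 = €34.31
Remaining tier: 0 kWh (not reached)
Energy charge = €101.81; + service €13.41 = €115.22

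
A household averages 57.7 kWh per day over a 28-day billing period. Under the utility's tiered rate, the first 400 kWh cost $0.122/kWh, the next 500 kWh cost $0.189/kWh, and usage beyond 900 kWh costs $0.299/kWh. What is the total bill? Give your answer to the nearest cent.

Usage = 57.7 kWh/day × 28 days = 1615.6 kWh
First 400 kWh × $0.122 = $48.80
Next 500 kWh × $0.189 = $94.50
Remaining 715.6 kWh × $0.299 = $213.96
Total = $357.26

$357.26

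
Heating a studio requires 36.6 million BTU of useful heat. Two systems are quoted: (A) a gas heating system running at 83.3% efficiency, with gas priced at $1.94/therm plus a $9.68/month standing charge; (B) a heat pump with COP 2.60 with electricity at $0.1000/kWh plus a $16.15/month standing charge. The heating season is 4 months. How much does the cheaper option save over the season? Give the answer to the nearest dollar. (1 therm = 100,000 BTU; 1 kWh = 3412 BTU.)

Heat load = 36.6 × 10⁶ BTU = 36,600,000 BTU
Gas: input = 36,600,000 / 0.833 = 43,937,575 BTU = 439.4 therm → 439.4 × $1.94 = $852.39; + 4 × $9.68 standing = $891.11
Heat pump: 36,600,000 BTU / 3412 = 10,730 kWh heat; / 2.60 = 4,126 kWh in → × $0.1000 = $412.57; + 4 × $16.15 standing = $477.17
Difference = |$891.11 − $477.17| = $413.94 ≈ $414

$414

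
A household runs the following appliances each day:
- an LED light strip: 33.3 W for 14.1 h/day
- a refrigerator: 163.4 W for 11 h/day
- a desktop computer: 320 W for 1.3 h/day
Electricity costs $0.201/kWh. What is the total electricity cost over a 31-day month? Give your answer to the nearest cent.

LED light strip: 33.3 W × 14.1 h × 31 d = 14,555 Wh = 14.56 kWh
refrigerator: 163.4 W × 11 h × 31 d = 55,719 Wh = 55.72 kWh
desktop computer: 320 W × 1.3 h × 31 d = 12,896 Wh = 12.9 kWh
Total energy = 14.56 + 55.72 + 12.9 = 83.17 kWh
Cost = 83.17 kWh × $0.201 = $16.72

$16.72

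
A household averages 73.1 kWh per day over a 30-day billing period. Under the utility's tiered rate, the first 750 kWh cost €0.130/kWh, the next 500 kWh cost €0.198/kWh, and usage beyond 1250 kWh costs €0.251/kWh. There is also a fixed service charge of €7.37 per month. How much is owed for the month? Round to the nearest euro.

€441

Usage = 73.1 kWh/day × 30 days = 2193 kWh
First 750 kWh × €0.130 = €97.50
Next 500 kWh × €0.198 = €99.00
Remaining 943 kWh × €0.251 = €236.69
Energy charge = €433.19; + service €7.37 = €440.56 ≈ €441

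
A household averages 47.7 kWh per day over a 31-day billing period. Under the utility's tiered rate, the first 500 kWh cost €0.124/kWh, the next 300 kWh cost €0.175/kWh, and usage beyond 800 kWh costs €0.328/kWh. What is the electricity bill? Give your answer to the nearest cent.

Usage = 47.7 kWh/day × 31 days = 1478.7 kWh
First 500 kWh × €0.124 = €62.00
Next 300 kWh × €0.175 = €52.50
Remaining 678.7 kWh × €0.328 = €222.61
Total = €337.11

€337.11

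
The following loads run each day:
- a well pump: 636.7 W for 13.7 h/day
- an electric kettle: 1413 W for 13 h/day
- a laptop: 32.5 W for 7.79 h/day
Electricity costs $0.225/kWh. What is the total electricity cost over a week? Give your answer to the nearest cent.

$43.07

well pump: 636.7 W × 13.7 h × 7 d = 61,060 Wh = 61.06 kWh
electric kettle: 1413 W × 13 h × 7 d = 128,583 Wh = 128.6 kWh
laptop: 32.5 W × 7.79 h × 7 d = 1,772 Wh = 1.772 kWh
Total energy = 61.06 + 128.6 + 1.772 = 191.4 kWh
Cost = 191.4 kWh × $0.225 = $43.07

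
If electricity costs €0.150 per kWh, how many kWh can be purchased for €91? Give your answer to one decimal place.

606.7 kWh

€91 / €0.150 per kWh = 606.7 kWh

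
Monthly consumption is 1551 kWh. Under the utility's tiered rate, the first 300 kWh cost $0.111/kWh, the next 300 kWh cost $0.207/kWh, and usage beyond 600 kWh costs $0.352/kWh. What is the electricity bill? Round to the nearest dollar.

$430

First 300 kWh × $0.111 = $33.30
Next 300 kWh × $0.207 = $62.10
Remaining 951 kWh × $0.352 = $334.75
Total = $430.15 ≈ $430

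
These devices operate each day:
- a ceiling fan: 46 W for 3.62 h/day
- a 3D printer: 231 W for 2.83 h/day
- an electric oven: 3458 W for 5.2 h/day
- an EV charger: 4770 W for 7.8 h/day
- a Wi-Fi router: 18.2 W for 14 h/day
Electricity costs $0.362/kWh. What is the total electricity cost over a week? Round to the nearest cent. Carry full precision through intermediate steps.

ceiling fan: 46 W × 3.62 h × 7 d = 1,166 Wh = 1.166 kWh
3D printer: 231 W × 2.83 h × 7 d = 4,576 Wh = 4.576 kWh
electric oven: 3458 W × 5.2 h × 7 d = 125,871 Wh = 125.9 kWh
EV charger: 4770 W × 7.8 h × 7 d = 260,442 Wh = 260.4 kWh
Wi-Fi router: 18.2 W × 14 h × 7 d = 1,784 Wh = 1.784 kWh
Total energy = 1.166 + 4.576 + 125.9 + 260.4 + 1.784 = 393.8 kWh
Cost = 393.8 kWh × $0.362 = $142.57

$142.57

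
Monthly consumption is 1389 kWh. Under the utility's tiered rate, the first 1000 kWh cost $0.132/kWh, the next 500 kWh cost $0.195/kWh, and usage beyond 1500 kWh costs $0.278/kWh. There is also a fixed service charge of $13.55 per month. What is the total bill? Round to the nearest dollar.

First 1000 kWh × $0.132 = $132.00
Next 389 kWh × $0.195 = $75.86
Remaining tier: 0 kWh (not reached)
Energy charge = $207.86; + service $13.55 = $221.41 ≈ $221

$221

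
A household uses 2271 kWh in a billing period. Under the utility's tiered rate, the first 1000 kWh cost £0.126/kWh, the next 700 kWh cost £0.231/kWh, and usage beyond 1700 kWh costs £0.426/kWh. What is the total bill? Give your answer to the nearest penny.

First 1000 kWh × £0.126 = £126.00
Next 700 kWh × £0.231 = £161.70
Remaining 571 kWh × £0.426 = £243.25
Total = £530.95

£530.95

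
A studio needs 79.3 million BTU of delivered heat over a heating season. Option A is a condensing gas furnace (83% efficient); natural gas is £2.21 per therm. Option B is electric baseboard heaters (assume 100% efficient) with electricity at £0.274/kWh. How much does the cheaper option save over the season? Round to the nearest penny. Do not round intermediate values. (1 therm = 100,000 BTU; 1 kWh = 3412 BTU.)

£4256.69

Heat load = 79.3 × 10⁶ BTU = 79,300,000 BTU
Gas: input = 79,300,000 / 0.830 = 95,542,169 BTU = 955.4 therm → 955.4 × £2.21 = £2,111.48
Electric: 79,300,000 BTU / 3412 = 23,240 kWh → × £0.274 = £6,368.17
Difference = |£2,111.48 − £6,368.17| = £4,256.69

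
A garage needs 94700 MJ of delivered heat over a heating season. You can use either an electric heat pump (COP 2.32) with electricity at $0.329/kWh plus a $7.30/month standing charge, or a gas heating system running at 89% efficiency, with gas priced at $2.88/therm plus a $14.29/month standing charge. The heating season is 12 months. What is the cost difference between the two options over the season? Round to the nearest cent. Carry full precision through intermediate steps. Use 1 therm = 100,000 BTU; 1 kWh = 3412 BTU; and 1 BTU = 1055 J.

$742.18

Heat load = 94700 MJ = 94,700,000,000 J / 1055 = 89,763,033 BTU
Gas: input = 89,763,033 / 0.89 = 100,857,341 BTU = 1,009 therm → 1,009 × $2.88 = $2,904.69; + 12 × $14.29 standing = $3,076.17
Heat pump: 89,763,033 BTU / 3412 = 26,310 kWh heat; / 2.32 = 11,340 kWh in → × $0.329 = $3,730.75; + 12 × $7.30 standing = $3,818.35
Difference = |$3,076.17 − $3,818.35| = $742.18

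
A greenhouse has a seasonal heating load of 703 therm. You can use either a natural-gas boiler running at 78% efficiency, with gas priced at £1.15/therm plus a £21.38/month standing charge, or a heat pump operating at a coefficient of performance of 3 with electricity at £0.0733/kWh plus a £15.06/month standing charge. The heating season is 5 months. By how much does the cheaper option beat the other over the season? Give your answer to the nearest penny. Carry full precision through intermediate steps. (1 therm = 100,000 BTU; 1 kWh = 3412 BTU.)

£564.66

Heat load = 703 therm × 100,000 = 70,300,000 BTU
Gas: input = 70,300,000 / 0.78 = 90,128,205 BTU = 901.3 therm → 901.3 × £1.15 = £1,036.47; + 5 × £21.38 standing = £1,143.37
Heat pump: 70,300,000 BTU / 3412 = 20,600 kWh heat; / 3 = 6,868 kWh in → × £0.0733 = £503.42; + 5 × £15.06 standing = £578.72
Difference = |£1,143.37 − £578.72| = £564.66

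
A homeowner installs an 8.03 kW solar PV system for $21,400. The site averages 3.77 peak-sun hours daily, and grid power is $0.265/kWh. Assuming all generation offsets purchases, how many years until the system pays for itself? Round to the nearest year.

7 years

Daily generation = 8.03 kW × 3.77 h = 30.27 kWh
Annual generation = 30.27 × 365 = 11050 kWh
Annual savings = 11050 × $0.265 = $2,928.17
Payback = $21,400 / $2,928.17 = 7.31 years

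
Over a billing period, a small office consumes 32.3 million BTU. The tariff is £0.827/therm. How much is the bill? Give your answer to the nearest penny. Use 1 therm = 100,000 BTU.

32.3 million BTU × (10 therm/million BTU) = 323 therm
Cost = 323 therm × £0.827/therm = £267.12

£267.12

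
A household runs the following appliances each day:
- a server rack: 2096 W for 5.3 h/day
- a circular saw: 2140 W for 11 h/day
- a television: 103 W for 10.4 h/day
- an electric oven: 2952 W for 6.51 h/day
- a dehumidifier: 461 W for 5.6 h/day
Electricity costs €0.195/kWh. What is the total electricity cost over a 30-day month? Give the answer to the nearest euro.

€336

server rack: 2096 W × 5.3 h × 30 d = 333,264 Wh = 333.3 kWh
circular saw: 2140 W × 11 h × 30 d = 706,200 Wh = 706.2 kWh
television: 103 W × 10.4 h × 30 d = 32,136 Wh = 32.14 kWh
electric oven: 2952 W × 6.51 h × 30 d = 576,526 Wh = 576.5 kWh
dehumidifier: 461 W × 5.6 h × 30 d = 77,448 Wh = 77.45 kWh
Total energy = 333.3 + 706.2 + 32.14 + 576.5 + 77.45 = 1,726 kWh
Cost = 1,726 kWh × €0.195 = €336.49 ≈ €336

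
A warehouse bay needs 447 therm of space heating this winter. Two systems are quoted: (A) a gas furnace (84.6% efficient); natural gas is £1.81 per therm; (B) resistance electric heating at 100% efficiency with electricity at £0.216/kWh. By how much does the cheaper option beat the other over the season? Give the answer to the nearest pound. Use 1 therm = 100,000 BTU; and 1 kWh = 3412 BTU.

Heat load = 447 therm × 100,000 = 44,700,000 BTU
Gas: input = 44,700,000 / 0.846 = 52,836,879 BTU = 528.4 therm → 528.4 × £1.81 = £956.35
Electric: 44,700,000 BTU / 3412 = 13,100 kWh → × £0.216 = £2,829.78
Difference = |£956.35 − £2,829.78| = £1,873.43 ≈ £1873

£1873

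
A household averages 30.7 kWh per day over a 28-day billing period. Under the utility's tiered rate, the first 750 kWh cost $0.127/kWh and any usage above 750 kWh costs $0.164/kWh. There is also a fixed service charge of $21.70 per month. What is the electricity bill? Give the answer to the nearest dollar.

$135

Usage = 30.7 kWh/day × 28 days = 859.6 kWh
First 750 kWh × $0.127 = $95.25
Remaining 109.6 kWh × $0.164 = $17.97
Energy charge = $113.22; + service $21.70 = $134.92 ≈ $135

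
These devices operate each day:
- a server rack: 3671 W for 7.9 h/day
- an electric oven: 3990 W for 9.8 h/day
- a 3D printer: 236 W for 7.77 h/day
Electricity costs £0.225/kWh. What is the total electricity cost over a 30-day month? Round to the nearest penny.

server rack: 3671 W × 7.9 h × 30 d = 870,027 Wh = 870 kWh
electric oven: 3990 W × 9.8 h × 30 d = 1,173,060 Wh = 1,173 kWh
3D printer: 236 W × 7.77 h × 30 d = 55,012 Wh = 55.01 kWh
Total energy = 870 + 1,173 + 55.01 = 2,098 kWh
Cost = 2,098 kWh × £0.225 = £472.07

£472.07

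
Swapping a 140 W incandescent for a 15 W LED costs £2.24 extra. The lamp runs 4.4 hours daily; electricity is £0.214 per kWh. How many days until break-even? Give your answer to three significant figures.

19 days

Power saved = 140 − 15 = 125 W
Daily energy saved = 125 W × 4.4 h = 550 Wh = 0.55 kWh
Daily savings = 0.55 × £0.214 = £0.1177
Payback = £2.24 / £0.1177 per day = 19.03 days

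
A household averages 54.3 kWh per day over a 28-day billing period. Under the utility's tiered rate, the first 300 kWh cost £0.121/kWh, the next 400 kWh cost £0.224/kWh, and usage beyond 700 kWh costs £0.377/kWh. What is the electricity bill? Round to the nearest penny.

£435.19

Usage = 54.3 kWh/day × 28 days = 1520.4 kWh
First 300 kWh × £0.121 = £36.30
Next 400 kWh × £0.224 = £89.60
Remaining 820.4 kWh × £0.377 = £309.29
Total = £435.19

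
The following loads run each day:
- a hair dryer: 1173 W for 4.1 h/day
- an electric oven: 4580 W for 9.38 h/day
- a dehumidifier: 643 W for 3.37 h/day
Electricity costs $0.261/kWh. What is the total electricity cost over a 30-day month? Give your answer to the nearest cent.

hair dryer: 1173 W × 4.1 h × 30 d = 144,279 Wh = 144.3 kWh
electric oven: 4580 W × 9.38 h × 30 d = 1,288,812 Wh = 1,289 kWh
dehumidifier: 643 W × 3.37 h × 30 d = 65,007 Wh = 65.01 kWh
Total energy = 144.3 + 1,289 + 65.01 = 1,498 kWh
Cost = 1,498 kWh × $0.261 = $391.00

$391.00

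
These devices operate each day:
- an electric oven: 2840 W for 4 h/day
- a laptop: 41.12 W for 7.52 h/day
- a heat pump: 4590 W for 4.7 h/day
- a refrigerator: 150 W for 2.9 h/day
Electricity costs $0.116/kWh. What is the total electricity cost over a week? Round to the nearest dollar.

electric oven: 2840 W × 4 h × 7 d = 79,520 Wh = 79.52 kWh
laptop: 41.12 W × 7.52 h × 7 d = 2,165 Wh = 2.165 kWh
heat pump: 4590 W × 4.7 h × 7 d = 151,011 Wh = 151 kWh
refrigerator: 150 W × 2.9 h × 7 d = 3,045 Wh = 3.045 kWh
Total energy = 79.52 + 2.165 + 151 + 3.045 = 235.7 kWh
Cost = 235.7 kWh × $0.116 = $27.35 ≈ $27

$27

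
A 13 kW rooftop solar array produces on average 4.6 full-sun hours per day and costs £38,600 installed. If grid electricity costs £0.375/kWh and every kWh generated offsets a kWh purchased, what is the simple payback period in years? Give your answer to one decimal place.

4.7 years

Daily generation = 13 kW × 4.6 h = 59.8 kWh
Annual generation = 59.8 × 365 = 21827 kWh
Annual savings = 21827 × £0.375 = £8,185.12
Payback = £38,600 / £8,185.12 = 4.72 years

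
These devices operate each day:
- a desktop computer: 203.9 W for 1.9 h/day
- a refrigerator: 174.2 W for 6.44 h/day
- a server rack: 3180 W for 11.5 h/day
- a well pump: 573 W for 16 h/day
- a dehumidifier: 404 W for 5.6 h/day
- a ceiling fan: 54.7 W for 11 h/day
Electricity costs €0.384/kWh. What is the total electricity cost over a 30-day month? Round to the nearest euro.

desktop computer: 203.9 W × 1.9 h × 30 d = 11,622 Wh = 11.62 kWh
refrigerator: 174.2 W × 6.44 h × 30 d = 33,655 Wh = 33.66 kWh
server rack: 3180 W × 11.5 h × 30 d = 1,097,100 Wh = 1,097 kWh
well pump: 573 W × 16 h × 30 d = 275,040 Wh = 275 kWh
dehumidifier: 404 W × 5.6 h × 30 d = 67,872 Wh = 67.87 kWh
ceiling fan: 54.7 W × 11 h × 30 d = 18,051 Wh = 18.05 kWh
Total energy = 11.62 + 33.66 + 1,097 + 275 + 67.87 + 18.05 = 1,503 kWh
Cost = 1,503 kWh × €0.384 = €577.28 ≈ €577

€577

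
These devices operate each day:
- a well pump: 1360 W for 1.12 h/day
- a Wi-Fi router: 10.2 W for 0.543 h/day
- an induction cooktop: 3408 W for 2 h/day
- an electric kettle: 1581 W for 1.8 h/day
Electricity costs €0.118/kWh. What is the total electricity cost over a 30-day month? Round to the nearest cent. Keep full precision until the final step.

well pump: 1360 W × 1.12 h × 30 d = 45,696 Wh = 45.7 kWh
Wi-Fi router: 10.2 W × 0.543 h × 30 d = 166 Wh = 0.1662 kWh
induction cooktop: 3408 W × 2 h × 30 d = 204,480 Wh = 204.5 kWh
electric kettle: 1581 W × 1.8 h × 30 d = 85,374 Wh = 85.37 kWh
Total energy = 45.7 + 0.1662 + 204.5 + 85.37 = 335.7 kWh
Cost = 335.7 kWh × €0.118 = €39.61

€39.61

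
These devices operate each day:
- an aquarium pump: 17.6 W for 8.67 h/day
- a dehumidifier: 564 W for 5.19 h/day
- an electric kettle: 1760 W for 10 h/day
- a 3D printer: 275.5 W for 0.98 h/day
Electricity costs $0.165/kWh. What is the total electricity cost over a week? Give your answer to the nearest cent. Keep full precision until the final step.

$24.20

aquarium pump: 17.6 W × 8.67 h × 7 d = 1,068 Wh = 1.068 kWh
dehumidifier: 564 W × 5.19 h × 7 d = 20,490 Wh = 20.49 kWh
electric kettle: 1760 W × 10 h × 7 d = 123,200 Wh = 123.2 kWh
3D printer: 275.5 W × 0.98 h × 7 d = 1,890 Wh = 1.89 kWh
Total energy = 1.068 + 20.49 + 123.2 + 1.89 = 146.6 kWh
Cost = 146.6 kWh × $0.165 = $24.20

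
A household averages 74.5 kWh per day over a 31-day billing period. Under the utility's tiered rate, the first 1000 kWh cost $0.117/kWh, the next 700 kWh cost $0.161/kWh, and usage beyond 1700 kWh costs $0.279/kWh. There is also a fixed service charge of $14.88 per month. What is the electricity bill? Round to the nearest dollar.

$415

Usage = 74.5 kWh/day × 31 days = 2309.5 kWh
First 1000 kWh × $0.117 = $117.00
Next 700 kWh × $0.161 = $112.70
Remaining 609.5 kWh × $0.279 = $170.05
Energy charge = $399.75; + service $14.88 = $414.63 ≈ $415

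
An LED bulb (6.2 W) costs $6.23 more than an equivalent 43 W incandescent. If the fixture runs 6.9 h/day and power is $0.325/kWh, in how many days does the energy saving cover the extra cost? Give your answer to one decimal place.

Power saved = 43 − 6.2 = 36.8 W
Daily energy saved = 36.8 W × 6.9 h = 253.9 Wh = 0.25392 kWh
Daily savings = 0.25392 × $0.325 = $0.0825
Payback = $6.23 / $0.0825 per day = 75.49 days

75.5 days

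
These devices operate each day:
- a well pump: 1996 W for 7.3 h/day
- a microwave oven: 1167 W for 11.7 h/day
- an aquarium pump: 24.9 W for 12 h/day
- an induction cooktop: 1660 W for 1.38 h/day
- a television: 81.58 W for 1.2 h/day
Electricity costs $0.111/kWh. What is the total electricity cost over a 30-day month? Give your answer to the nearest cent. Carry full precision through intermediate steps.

well pump: 1996 W × 7.3 h × 30 d = 437,124 Wh = 437.1 kWh
microwave oven: 1167 W × 11.7 h × 30 d = 409,617 Wh = 409.6 kWh
aquarium pump: 24.9 W × 12 h × 30 d = 8,964 Wh = 8.964 kWh
induction cooktop: 1660 W × 1.38 h × 30 d = 68,724 Wh = 68.72 kWh
television: 81.58 W × 1.2 h × 30 d = 2,937 Wh = 2.937 kWh
Total energy = 437.1 + 409.6 + 8.964 + 68.72 + 2.937 = 927.4 kWh
Cost = 927.4 kWh × $0.111 = $102.94

$102.94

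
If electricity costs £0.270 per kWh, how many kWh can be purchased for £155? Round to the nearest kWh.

574 kWh

£155 / £0.270 per kWh = 574.1 kWh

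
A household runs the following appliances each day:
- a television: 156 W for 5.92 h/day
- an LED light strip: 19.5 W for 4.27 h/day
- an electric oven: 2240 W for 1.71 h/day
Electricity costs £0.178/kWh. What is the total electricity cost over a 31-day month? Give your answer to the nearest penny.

£26.69

television: 156 W × 5.92 h × 31 d = 28,629 Wh = 28.63 kWh
LED light strip: 19.5 W × 4.27 h × 31 d = 2,581 Wh = 2.581 kWh
electric oven: 2240 W × 1.71 h × 31 d = 118,742 Wh = 118.7 kWh
Total energy = 28.63 + 2.581 + 118.7 = 150 kWh
Cost = 150 kWh × £0.178 = £26.69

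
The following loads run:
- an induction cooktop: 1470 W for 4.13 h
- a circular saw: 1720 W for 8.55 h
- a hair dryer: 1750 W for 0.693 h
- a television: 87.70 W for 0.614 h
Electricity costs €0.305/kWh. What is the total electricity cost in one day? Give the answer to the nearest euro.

€7

induction cooktop: 1470 W × 4.13 h = 6,071 Wh = 6.071 kWh
circular saw: 1720 W × 8.55 h = 14,706 Wh = 14.71 kWh
hair dryer: 1750 W × 0.693 h = 1,213 Wh = 1.213 kWh
television: 87.70 W × 0.614 h = 54 Wh = 0.05385 kWh
Total energy = 6.071 + 14.71 + 1.213 + 0.05385 = 22.04 kWh
Cost = 22.04 kWh × €0.305 = €6.72 ≈ €7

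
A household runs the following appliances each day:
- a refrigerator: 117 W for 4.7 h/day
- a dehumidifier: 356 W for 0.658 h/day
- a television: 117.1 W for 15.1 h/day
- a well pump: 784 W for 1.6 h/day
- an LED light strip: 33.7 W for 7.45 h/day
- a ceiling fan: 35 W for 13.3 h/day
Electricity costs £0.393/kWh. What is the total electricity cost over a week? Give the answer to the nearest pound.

£12

refrigerator: 117 W × 4.7 h × 7 d = 3,849 Wh = 3.849 kWh
dehumidifier: 356 W × 0.658 h × 7 d = 1,640 Wh = 1.64 kWh
television: 117.1 W × 15.1 h × 7 d = 12,377 Wh = 12.38 kWh
well pump: 784 W × 1.6 h × 7 d = 8,781 Wh = 8.781 kWh
LED light strip: 33.7 W × 7.45 h × 7 d = 1,757 Wh = 1.757 kWh
ceiling fan: 35 W × 13.3 h × 7 d = 3,258 Wh = 3.259 kWh
Total energy = 3.849 + 1.64 + 12.38 + 8.781 + 1.757 + 3.259 = 31.66 kWh
Cost = 31.66 kWh × £0.393 = £12.44 ≈ £12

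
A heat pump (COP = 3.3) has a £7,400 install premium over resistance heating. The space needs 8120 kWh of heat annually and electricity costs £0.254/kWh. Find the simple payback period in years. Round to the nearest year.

Resistance: 8120 kWh × £0.254 = £2,062.48/yr
Heat pump: 8120 / 3.3 = 2461 kWh in → × £0.254 = £624.99/yr
Annual savings = £1,437.49
Payback = £7,400 / £1,437.49 = 5.15 years

5 years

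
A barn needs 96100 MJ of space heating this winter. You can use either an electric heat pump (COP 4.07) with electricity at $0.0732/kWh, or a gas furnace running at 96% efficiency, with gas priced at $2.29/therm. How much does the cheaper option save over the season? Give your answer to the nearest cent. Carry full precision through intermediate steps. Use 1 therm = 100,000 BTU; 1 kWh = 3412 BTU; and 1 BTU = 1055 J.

Heat load = 96100 MJ = 96,100,000,000 J / 1055 = 91,090,047 BTU
Gas: input = 91,090,047 / 0.96 = 94,885,466 BTU = 948.9 therm → 948.9 × $2.29 = $2,172.88
Heat pump: 91,090,047 BTU / 3412 = 26,700 kWh heat; / 4.07 = 6,559 kWh in → × $0.0732 = $480.15
Difference = |$2,172.88 − $480.15| = $1,692.73

$1692.73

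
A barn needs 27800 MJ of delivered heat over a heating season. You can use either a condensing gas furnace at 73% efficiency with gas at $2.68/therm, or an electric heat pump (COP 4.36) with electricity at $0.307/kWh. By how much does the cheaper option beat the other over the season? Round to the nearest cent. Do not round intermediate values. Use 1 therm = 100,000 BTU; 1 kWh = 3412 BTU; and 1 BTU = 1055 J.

$423.60

Heat load = 27800 MJ = 27,800,000,000 J / 1055 = 26,350,711 BTU
Gas: input = 26,350,711 / 0.73 = 36,096,864 BTU = 361 therm → 361 × $2.68 = $967.40
Heat pump: 26,350,711 BTU / 3412 = 7,723 kWh heat; / 4.36 = 1,771 kWh in → × $0.307 = $543.79
Difference = |$967.40 − $543.79| = $423.60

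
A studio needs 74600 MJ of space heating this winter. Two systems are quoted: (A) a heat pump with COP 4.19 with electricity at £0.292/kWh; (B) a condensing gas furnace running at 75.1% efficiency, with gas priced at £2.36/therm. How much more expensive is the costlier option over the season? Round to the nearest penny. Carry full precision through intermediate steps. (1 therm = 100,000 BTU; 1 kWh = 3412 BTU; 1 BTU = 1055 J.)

£777.81

Heat load = 74600 MJ = 74,600,000,000 J / 1055 = 70,710,900 BTU
Gas: input = 70,710,900 / 0.751 = 94,155,660 BTU = 941.6 therm → 941.6 × £2.36 = £2,222.07
Heat pump: 70,710,900 BTU / 3412 = 20,720 kWh heat; / 4.19 = 4,946 kWh in → × £0.292 = £1,444.26
Difference = |£2,222.07 − £1,444.26| = £777.81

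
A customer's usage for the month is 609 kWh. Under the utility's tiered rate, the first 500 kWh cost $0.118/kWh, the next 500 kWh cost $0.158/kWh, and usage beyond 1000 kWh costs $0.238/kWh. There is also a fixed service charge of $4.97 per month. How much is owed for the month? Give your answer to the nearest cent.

First 500 kWh × $0.118 = $59.00
Next 109 kWh × $0.158 = $17.22
Remaining tier: 0 kWh (not reached)
Energy charge = $76.22; + service $4.97 = $81.19

$81.19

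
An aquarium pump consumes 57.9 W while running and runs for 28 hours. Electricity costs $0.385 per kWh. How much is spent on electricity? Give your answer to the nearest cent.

Energy = 57.9 W × 28 h = 1,621 Wh = 1.621 kWh
Cost = 1.621 kWh × $0.385/kWh = $0.62

$0.62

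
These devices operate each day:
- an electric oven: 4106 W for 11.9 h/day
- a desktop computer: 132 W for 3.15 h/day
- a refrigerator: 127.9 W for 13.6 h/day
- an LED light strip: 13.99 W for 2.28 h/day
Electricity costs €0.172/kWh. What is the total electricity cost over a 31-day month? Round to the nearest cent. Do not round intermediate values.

electric oven: 4106 W × 11.9 h × 31 d = 1,514,703 Wh = 1,515 kWh
desktop computer: 132 W × 3.15 h × 31 d = 12,890 Wh = 12.89 kWh
refrigerator: 127.9 W × 13.6 h × 31 d = 53,923 Wh = 53.92 kWh
LED light strip: 13.99 W × 2.28 h × 31 d = 989 Wh = 0.9888 kWh
Total energy = 1,515 + 12.89 + 53.92 + 0.9888 = 1,583 kWh
Cost = 1,583 kWh × €0.172 = €272.19

€272.19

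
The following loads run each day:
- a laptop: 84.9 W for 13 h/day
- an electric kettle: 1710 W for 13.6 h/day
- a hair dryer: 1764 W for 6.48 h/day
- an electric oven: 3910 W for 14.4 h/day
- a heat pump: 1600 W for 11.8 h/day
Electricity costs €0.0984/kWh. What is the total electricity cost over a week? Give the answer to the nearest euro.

laptop: 84.9 W × 13 h × 7 d = 7,726 Wh = 7.726 kWh
electric kettle: 1710 W × 13.6 h × 7 d = 162,792 Wh = 162.8 kWh
hair dryer: 1764 W × 6.48 h × 7 d = 80,015 Wh = 80.02 kWh
electric oven: 3910 W × 14.4 h × 7 d = 394,128 Wh = 394.1 kWh
heat pump: 1600 W × 11.8 h × 7 d = 132,160 Wh = 132.2 kWh
Total energy = 7.726 + 162.8 + 80.02 + 394.1 + 132.2 = 776.8 kWh
Cost = 776.8 kWh × €0.0984 = €76.44 ≈ €76

€76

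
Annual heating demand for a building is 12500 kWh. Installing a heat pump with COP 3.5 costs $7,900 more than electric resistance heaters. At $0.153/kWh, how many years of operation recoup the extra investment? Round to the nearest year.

Resistance: 12500 kWh × $0.153 = $1,912.50/yr
Heat pump: 12500 / 3.5 = 3571 kWh in → × $0.153 = $546.43/yr
Annual savings = $1,366.07
Payback = $7,900 / $1,366.07 = 5.78 years

6 years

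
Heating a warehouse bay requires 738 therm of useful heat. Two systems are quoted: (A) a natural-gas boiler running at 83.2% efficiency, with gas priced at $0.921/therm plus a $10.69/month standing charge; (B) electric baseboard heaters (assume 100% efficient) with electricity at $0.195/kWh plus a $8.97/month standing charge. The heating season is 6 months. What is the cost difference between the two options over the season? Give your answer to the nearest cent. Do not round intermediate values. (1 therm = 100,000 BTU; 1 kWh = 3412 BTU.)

Heat load = 738 therm × 100,000 = 73,800,000 BTU
Gas: input = 73,800,000 / 0.832 = 88,701,923 BTU = 887 therm → 887 × $0.921 = $816.94; + 6 × $10.69 standing = $881.08
Electric: 73,800,000 BTU / 3412 = 21,630 kWh → × $0.195 = $4,217.76; + 6 × $8.97 standing = $4,271.58
Difference = |$881.08 − $4,271.58| = $3,390.50

$3390.50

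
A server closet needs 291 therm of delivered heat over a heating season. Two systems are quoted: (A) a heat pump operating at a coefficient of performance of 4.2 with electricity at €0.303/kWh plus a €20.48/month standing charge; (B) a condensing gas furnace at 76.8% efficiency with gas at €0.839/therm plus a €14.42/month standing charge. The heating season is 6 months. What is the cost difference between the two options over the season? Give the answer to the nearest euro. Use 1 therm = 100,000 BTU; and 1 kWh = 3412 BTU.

€334

Heat load = 291 therm × 100,000 = 29,100,000 BTU
Gas: input = 29,100,000 / 0.768 = 37,890,625 BTU = 378.9 therm → 378.9 × €0.839 = €317.90; + 6 × €14.42 standing = €404.42
Heat pump: 29,100,000 BTU / 3412 = 8,529 kWh heat; / 4.2 = 2,031 kWh in → × €0.303 = €615.29; + 6 × €20.48 standing = €738.17
Difference = |€404.42 − €738.17| = €333.74 ≈ €334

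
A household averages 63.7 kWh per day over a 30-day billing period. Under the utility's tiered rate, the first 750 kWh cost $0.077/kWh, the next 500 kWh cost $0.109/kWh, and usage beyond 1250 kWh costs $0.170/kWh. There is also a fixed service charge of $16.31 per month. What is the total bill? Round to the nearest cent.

Usage = 63.7 kWh/day × 30 days = 1911 kWh
First 750 kWh × $0.077 = $57.75
Next 500 kWh × $0.109 = $54.50
Remaining 661 kWh × $0.170 = $112.37
Energy charge = $224.62; + service $16.31 = $240.93

$240.93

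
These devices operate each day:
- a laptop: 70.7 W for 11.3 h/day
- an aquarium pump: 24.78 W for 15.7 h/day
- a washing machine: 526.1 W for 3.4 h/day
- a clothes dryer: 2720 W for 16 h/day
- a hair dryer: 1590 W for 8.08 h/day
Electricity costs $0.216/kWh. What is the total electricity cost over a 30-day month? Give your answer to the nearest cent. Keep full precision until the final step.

$384.55

laptop: 70.7 W × 11.3 h × 30 d = 23,967 Wh = 23.97 kWh
aquarium pump: 24.78 W × 15.7 h × 30 d = 11,671 Wh = 11.67 kWh
washing machine: 526.1 W × 3.4 h × 30 d = 53,662 Wh = 53.66 kWh
clothes dryer: 2720 W × 16 h × 30 d = 1,305,600 Wh = 1,306 kWh
hair dryer: 1590 W × 8.08 h × 30 d = 385,416 Wh = 385.4 kWh
Total energy = 23.97 + 11.67 + 53.66 + 1,306 + 385.4 = 1,780 kWh
Cost = 1,780 kWh × $0.216 = $384.55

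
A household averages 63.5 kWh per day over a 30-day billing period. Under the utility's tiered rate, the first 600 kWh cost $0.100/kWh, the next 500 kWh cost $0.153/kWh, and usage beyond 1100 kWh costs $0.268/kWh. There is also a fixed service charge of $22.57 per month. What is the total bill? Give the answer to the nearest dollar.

Usage = 63.5 kWh/day × 30 days = 1905 kWh
First 600 kWh × $0.100 = $60.00
Next 500 kWh × $0.153 = $76.50
Remaining 805 kWh × $0.268 = $215.74
Energy charge = $352.24; + service $22.57 = $374.81 ≈ $375

$375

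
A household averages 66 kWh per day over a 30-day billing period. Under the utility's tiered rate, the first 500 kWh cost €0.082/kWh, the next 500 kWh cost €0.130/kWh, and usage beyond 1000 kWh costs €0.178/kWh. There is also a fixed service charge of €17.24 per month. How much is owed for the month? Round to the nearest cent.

€297.68

Usage = 66 kWh/day × 30 days = 1980 kWh
First 500 kWh × €0.082 = €41.00
Next 500 kWh × €0.130 = €65.00
Remaining 980 kWh × €0.178 = €174.44
Energy charge = €280.44; + service €17.24 = €297.68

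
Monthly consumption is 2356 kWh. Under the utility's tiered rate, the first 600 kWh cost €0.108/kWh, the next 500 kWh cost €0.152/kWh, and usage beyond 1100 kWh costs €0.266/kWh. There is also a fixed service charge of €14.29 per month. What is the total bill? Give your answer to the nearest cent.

€489.19

First 600 kWh × €0.108 = €64.80
Next 500 kWh × €0.152 = €76.00
Remaining 1256 kWh × €0.266 = €334.10
Energy charge = €474.90; + service €14.29 = €489.19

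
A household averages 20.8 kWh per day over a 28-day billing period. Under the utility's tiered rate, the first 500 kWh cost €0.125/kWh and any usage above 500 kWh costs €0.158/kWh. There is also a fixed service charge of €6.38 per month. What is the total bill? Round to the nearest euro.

€82

Usage = 20.8 kWh/day × 28 days = 582.4 kWh
First 500 kWh × €0.125 = €62.50
Remaining 82.4 kWh × €0.158 = €13.02
Energy charge = €75.52; + service €6.38 = €81.90 ≈ €82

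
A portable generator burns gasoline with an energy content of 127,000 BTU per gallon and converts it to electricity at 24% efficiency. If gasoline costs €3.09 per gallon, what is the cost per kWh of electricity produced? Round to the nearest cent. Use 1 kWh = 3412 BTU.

€0.35

Electrical output per gallon = 127,000 BTU × 0.24 / 3412 BTU/kWh = 8.933 kWh
Cost per kWh = €3.09 / 8.933 kWh = €0.346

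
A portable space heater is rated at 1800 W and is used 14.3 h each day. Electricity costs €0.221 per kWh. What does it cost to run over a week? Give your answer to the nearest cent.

€39.82

Energy = 1800 W × 14.3 h/day × 7 days = 180,180 Wh = 180.2 kWh
Cost = 180.2 kWh × €0.221/kWh = €39.82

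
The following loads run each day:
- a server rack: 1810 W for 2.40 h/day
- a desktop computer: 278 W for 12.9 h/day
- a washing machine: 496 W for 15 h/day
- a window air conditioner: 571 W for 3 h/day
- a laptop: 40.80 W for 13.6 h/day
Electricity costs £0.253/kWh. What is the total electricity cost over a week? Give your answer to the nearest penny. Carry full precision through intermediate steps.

server rack: 1810 W × 2.40 h × 7 d = 30,408 Wh = 30.41 kWh
desktop computer: 278 W × 12.9 h × 7 d = 25,103 Wh = 25.1 kWh
washing machine: 496 W × 15 h × 7 d = 52,080 Wh = 52.08 kWh
window air conditioner: 571 W × 3 h × 7 d = 11,991 Wh = 11.99 kWh
laptop: 40.80 W × 13.6 h × 7 d = 3,884 Wh = 3.884 kWh
Total energy = 30.41 + 25.1 + 52.08 + 11.99 + 3.884 = 123.5 kWh
Cost = 123.5 kWh × £0.253 = £31.24

£31.24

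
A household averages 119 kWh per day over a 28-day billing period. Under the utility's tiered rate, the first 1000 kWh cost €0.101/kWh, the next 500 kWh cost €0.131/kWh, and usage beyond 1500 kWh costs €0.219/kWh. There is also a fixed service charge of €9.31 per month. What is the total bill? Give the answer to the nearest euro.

€577

Usage = 119 kWh/day × 28 days = 3332 kWh
First 1000 kWh × €0.101 = €101.00
Next 500 kWh × €0.131 = €65.50
Remaining 1832 kWh × €0.219 = €401.21
Energy charge = €567.71; + service €9.31 = €577.02 ≈ €577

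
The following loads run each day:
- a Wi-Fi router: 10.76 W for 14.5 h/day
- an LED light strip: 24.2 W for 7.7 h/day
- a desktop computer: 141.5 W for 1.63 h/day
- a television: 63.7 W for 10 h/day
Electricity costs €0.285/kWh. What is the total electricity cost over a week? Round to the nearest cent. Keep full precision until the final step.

Wi-Fi router: 10.76 W × 14.5 h × 7 d = 1,092 Wh = 1.092 kWh
LED light strip: 24.2 W × 7.7 h × 7 d = 1,304 Wh = 1.304 kWh
desktop computer: 141.5 W × 1.63 h × 7 d = 1,615 Wh = 1.615 kWh
television: 63.7 W × 10 h × 7 d = 4,459 Wh = 4.459 kWh
Total energy = 1.092 + 1.304 + 1.615 + 4.459 = 8.47 kWh
Cost = 8.47 kWh × €0.285 = €2.41

€2.41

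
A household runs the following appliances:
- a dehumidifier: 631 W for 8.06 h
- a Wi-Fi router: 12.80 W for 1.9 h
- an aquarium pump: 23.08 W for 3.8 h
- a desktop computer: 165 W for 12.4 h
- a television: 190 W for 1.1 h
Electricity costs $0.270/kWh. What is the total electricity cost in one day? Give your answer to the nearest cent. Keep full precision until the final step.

dehumidifier: 631 W × 8.06 h = 5,086 Wh = 5.086 kWh
Wi-Fi router: 12.80 W × 1.9 h = 24 Wh = 0.02432 kWh
aquarium pump: 23.08 W × 3.8 h = 88 Wh = 0.0877 kWh
desktop computer: 165 W × 12.4 h = 2,046 Wh = 2.046 kWh
television: 190 W × 1.1 h = 209 Wh = 0.209 kWh
Total energy = 5.086 + 0.02432 + 0.0877 + 2.046 + 0.209 = 7.453 kWh
Cost = 7.453 kWh × $0.270 = $2.01

$2.01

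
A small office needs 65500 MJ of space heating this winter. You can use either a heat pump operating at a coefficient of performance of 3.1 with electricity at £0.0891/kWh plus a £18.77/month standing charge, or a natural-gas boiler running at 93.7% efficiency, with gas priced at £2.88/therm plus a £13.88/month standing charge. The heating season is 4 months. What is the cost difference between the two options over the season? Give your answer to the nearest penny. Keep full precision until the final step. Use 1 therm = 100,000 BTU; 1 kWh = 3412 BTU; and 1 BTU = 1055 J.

£1365.73

Heat load = 65500 MJ = 65,500,000,000 J / 1055 = 62,085,308 BTU
Gas: input = 62,085,308 / 0.937 = 66,259,667 BTU = 662.6 therm → 662.6 × £2.88 = £1,908.28; + 4 × £13.88 standing = £1,963.80
Heat pump: 62,085,308 BTU / 3412 = 18,200 kWh heat; / 3.1 = 5,870 kWh in → × £0.0891 = £522.99; + 4 × £18.77 standing = £598.07
Difference = |£1,963.80 − £598.07| = £1,365.73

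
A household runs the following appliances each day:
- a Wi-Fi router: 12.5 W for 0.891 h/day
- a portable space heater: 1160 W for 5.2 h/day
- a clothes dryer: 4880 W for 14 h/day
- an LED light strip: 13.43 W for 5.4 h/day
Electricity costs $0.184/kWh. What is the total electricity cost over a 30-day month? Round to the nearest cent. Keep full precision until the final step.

Wi-Fi router: 12.5 W × 0.891 h × 30 d = 334 Wh = 0.3341 kWh
portable space heater: 1160 W × 5.2 h × 30 d = 180,960 Wh = 181 kWh
clothes dryer: 4880 W × 14 h × 30 d = 2,049,600 Wh = 2,050 kWh
LED light strip: 13.43 W × 5.4 h × 30 d = 2,176 Wh = 2.176 kWh
Total energy = 0.3341 + 181 + 2,050 + 2.176 = 2,233 kWh
Cost = 2,233 kWh × $0.184 = $410.88

$410.88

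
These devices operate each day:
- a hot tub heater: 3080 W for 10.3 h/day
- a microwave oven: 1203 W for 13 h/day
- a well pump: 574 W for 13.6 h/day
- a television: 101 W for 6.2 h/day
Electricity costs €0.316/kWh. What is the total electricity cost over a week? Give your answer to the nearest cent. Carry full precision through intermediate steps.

€123.42

hot tub heater: 3080 W × 10.3 h × 7 d = 222,068 Wh = 222.1 kWh
microwave oven: 1203 W × 13 h × 7 d = 109,473 Wh = 109.5 kWh
well pump: 574 W × 13.6 h × 7 d = 54,645 Wh = 54.64 kWh
television: 101 W × 6.2 h × 7 d = 4,383 Wh = 4.383 kWh
Total energy = 222.1 + 109.5 + 54.64 + 4.383 = 390.6 kWh
Cost = 390.6 kWh × €0.316 = €123.42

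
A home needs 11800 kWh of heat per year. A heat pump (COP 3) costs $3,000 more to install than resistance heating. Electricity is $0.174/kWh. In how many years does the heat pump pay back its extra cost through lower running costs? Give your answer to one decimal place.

Resistance: 11800 kWh × $0.174 = $2,053.20/yr
Heat pump: 11800 / 3 = 3933 kWh in → × $0.174 = $684.40/yr
Annual savings = $1,368.80
Payback = $3,000 / $1,368.80 = 2.19 years

2.2 years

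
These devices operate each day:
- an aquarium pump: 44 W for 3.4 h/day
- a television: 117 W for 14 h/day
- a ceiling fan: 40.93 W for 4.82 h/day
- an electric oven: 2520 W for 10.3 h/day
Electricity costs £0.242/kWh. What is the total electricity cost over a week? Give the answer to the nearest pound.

£47

aquarium pump: 44 W × 3.4 h × 7 d = 1,047 Wh = 1.047 kWh
television: 117 W × 14 h × 7 d = 11,466 Wh = 11.47 kWh
ceiling fan: 40.93 W × 4.82 h × 7 d = 1,381 Wh = 1.381 kWh
electric oven: 2520 W × 10.3 h × 7 d = 181,692 Wh = 181.7 kWh
Total energy = 1.047 + 11.47 + 1.381 + 181.7 = 195.6 kWh
Cost = 195.6 kWh × £0.242 = £47.33 ≈ £47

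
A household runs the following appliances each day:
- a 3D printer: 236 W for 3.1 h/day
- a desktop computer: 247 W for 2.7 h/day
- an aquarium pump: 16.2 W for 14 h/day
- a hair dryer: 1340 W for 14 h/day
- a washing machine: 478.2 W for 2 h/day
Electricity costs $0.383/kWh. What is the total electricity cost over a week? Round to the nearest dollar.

3D printer: 236 W × 3.1 h × 7 d = 5,121 Wh = 5.121 kWh
desktop computer: 247 W × 2.7 h × 7 d = 4,668 Wh = 4.668 kWh
aquarium pump: 16.2 W × 14 h × 7 d = 1,588 Wh = 1.588 kWh
hair dryer: 1340 W × 14 h × 7 d = 131,320 Wh = 131.3 kWh
washing machine: 478.2 W × 2 h × 7 d = 6,695 Wh = 6.695 kWh
Total energy = 5.121 + 4.668 + 1.588 + 131.3 + 6.695 = 149.4 kWh
Cost = 149.4 kWh × $0.383 = $57.22 ≈ $57

$57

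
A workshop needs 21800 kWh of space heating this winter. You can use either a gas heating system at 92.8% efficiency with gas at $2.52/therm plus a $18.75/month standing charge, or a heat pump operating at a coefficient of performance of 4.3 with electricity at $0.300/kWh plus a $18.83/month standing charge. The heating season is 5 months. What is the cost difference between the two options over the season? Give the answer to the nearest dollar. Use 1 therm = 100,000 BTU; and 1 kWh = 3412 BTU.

$499

Heat load = 21800 kWh × 3412 = 74,381,600 BTU
Gas: input = 74,381,600 / 0.928 = 80,152,586 BTU = 801.5 therm → 801.5 × $2.52 = $2,019.85; + 5 × $18.75 standing = $2,113.60
Heat pump: 74,381,600 BTU / 3412 = 21,800 kWh heat; / 4.3 = 5,070 kWh in → × $0.300 = $1,520.93; + 5 × $18.83 standing = $1,615.08
Difference = |$2,113.60 − $1,615.08| = $498.51 ≈ $499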